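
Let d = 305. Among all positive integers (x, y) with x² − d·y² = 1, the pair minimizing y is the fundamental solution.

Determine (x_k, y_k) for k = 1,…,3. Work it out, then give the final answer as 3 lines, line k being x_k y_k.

489 28
478241 27384
467719209 26781524

d=305: √d = [17; 2,6,2,34] (ℓ=4, even), read p_3/q_3
step 0: (17, 1)  from 17·(1,0) + (0,1)
…
step 2: (227, 13)  from 6·(35,2) + (17,1)
step 3: (489, 28)  from 2·(227,13) + (35,2)
→ (489, 28).  Check: 489²=239121, 305·28²=239120, difference 1.
k=2:  x_2 = 489·489+305·28·28 = 478241,  y_2 = 489·28+28·489 = 27384
k=3:  x_3 = 489·478241+305·28·27384 = 467719209,  y_3 = 489·27384+28·478241 = 26781524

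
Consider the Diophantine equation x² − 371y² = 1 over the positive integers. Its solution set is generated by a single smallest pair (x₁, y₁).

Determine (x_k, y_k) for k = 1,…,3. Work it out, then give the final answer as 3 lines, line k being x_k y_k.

1695 88
5746049 298320
19479104415 1011304712

[19; 3,1,4,1,3,38] for √371; ℓ=6 ⇒ convergent index 5
a_0=19:  p_0=19·1+0=19,  q_0=19·0+1=1
…
a_2=1:  p_2=1·58+19=77,  q_2=1·3+1=4
…
a_4=1:  p_4=1·366+77=443,  q_4=1·19+4=23
a_5=3:  p_5=3·443+366=1695,  q_5=3·23+19=88
(x₁, y₁) = (1695, 88);  1695² − 371·88² = 1 ✓
(x_2, y_2) = (1695·1695 + 371·88·88, 1695·88 + 88·1695) = (5746049, 298320)
(x_3, y_3) = (1695·5746049 + 371·88·298320, 1695·298320 + 88·5746049) = (19479104415, 1011304712)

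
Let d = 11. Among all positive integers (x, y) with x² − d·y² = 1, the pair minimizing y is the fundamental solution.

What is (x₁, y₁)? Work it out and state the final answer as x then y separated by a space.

[3; 3,6] for √11; ℓ=2 ⇒ convergent index 1
k=0  a_k=3  p_k/q_k = 3/1
k=1  a_k=3  p_k/q_k = 10/3
→ (10, 3).  Check: 10²=100, 11·3²=99, difference 1.

10 3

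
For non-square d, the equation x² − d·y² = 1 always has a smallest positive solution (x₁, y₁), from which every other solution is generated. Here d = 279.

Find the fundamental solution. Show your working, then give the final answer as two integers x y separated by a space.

√279 → a₀=16, period (1,2,2,1,2,2,1,32); ℓ=8 even so k=7
i=0: a=16 ⇒ p=16, q=1
…
i=2: a=2 ⇒ p=50, q=3
…
i=4: a=1 ⇒ p=167, q=10
…
i=6: a=2 ⇒ p=1069, q=64
i=7: a=1 ⇒ p=1520, q=91
(x₁, y₁) = (1520, 91);  1520² − 279·91² = 1 ✓

1520 91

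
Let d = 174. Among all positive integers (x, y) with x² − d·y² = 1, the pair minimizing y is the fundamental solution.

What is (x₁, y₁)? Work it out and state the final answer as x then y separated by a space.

d=174: √d = [13; 5,4,5,26] (ℓ=4, even), read p_3/q_3
a_0=13:  p_0=13·1+0=13,  q_0=13·0+1=1
a_1=5:  p_1=5·13+1=66,  q_1=5·1+0=5
a_2=4:  p_2=4·66+13=277,  q_2=4·5+1=21
a_3=5:  p_3=5·277+66=1451,  q_3=5·21+5=110
(x₁, y₁) = (1451, 110);  1451² − 174·110² = 1 ✓

1451 110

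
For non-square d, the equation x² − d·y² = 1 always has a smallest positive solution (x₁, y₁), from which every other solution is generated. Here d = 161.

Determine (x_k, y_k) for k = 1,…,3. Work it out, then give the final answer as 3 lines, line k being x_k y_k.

11775 928
277301249 21854400
6530444402175 514671119072

√161 → a₀=12, period (1,2,4,1,2,1,4,2,1,24); ℓ=10 even so k=9
step 0: (12, 1)  from 12·(1,0) + (0,1)
step 1: (13, 1)  from 1·(12,1) + (1,0)
step 2: (38, 3)  from 2·(13,1) + (12,1)
step 3: (165, 13)  from 4·(38,3) + (13,1)
step 4: (203, 16)  from 1·(165,13) + (38,3)
…
step 6: (774, 61)  from 1·(571,45) + (203,16)
…
step 8: (8108, 639)  from 2·(3667,289) + (774,61)
step 9: (11775, 928)  from 1·(8108,639) + (3667,289)
fundamental: x₁=11775, y₁=928  (since 138650625 − 161·861184 = 1)
(11775+928√161)^2 = 277301249 + 21854400√161
(11775+928√161)^3 = 6530444402175 + 514671119072√161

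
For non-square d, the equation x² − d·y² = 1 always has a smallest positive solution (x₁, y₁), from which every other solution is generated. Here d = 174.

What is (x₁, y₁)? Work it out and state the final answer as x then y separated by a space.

[13; 5,4,5,26] for √174; ℓ=4 ⇒ convergent index 3
a_0=13:  p_0=13·1+0=13,  q_0=13·0+1=1
…
a_2=4:  p_2=4·66+13=277,  q_2=4·5+1=21
a_3=5:  p_3=5·277+66=1451,  q_3=5·21+5=110
→ (1451, 110).  Check: 1451²=2105401, 174·110²=2105400, difference 1.

1451 110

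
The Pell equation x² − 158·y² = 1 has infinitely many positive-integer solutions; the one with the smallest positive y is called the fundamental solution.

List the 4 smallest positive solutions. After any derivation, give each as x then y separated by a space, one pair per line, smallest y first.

7743 616
119908097 9539376
1856896782399 147726776120
28755903452322817 2287696845454944

√158 = [12; 1,1,3,12,3,1,1,24, …], period ℓ=8 (even) → k=7
a_0=12:  p_0=12·1+0=12,  q_0=12·0+1=1
…
a_2=1:  p_2=1·13+12=25,  q_2=1·1+1=2
a_3=3:  p_3=3·25+13=88,  q_3=3·2+1=7
a_4=12:  p_4=12·88+25=1081,  q_4=12·7+2=86
…
a_6=1:  p_6=1·3331+1081=4412,  q_6=1·265+86=351
a_7=1:  p_7=1·4412+3331=7743,  q_7=1·351+265=616
→ (7743, 616).  Check: 7743²=59954049, 158·616²=59954048, difference 1.
k=2:  x_2 = 7743·7743+158·616·616 = 119908097,  y_2 = 7743·616+616·7743 = 9539376
k=3:  x_3 = 7743·119908097+158·616·9539376 = 1856896782399,  y_3 = 7743·9539376+616·119908097 = 147726776120
k=4:  x_4 = 7743·1856896782399+158·616·147726776120 = 28755903452322817,  y_4 = 7743·147726776120+616·1856896782399 = 2287696845454944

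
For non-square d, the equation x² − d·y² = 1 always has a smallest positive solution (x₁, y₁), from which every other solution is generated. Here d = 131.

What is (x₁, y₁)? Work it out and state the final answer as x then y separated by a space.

√131 → a₀=11, period (2,4,11,4,2,22); ℓ=6 even so k=5
a_0=11:  p_0=11·1+0=11,  q_0=11·0+1=1
…
a_4=4:  p_4=4·1156+103=4727,  q_4=4·101+9=413
a_5=2:  p_5=2·4727+1156=10610,  q_5=2·413+101=927
→ (10610, 927).  Check: 10610²=112572100, 131·927²=112572099, difference 1.

10610 927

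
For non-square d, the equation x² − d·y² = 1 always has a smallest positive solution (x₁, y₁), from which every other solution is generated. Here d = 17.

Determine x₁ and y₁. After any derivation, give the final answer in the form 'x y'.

33 8

[4; 8] for √17; ℓ=1 ⇒ convergent index 1
a_0=4:  p_0=4·1+0=4,  q_0=4·0+1=1
a_1=8:  p_1=8·4+1=33,  q_1=8·1+0=8
→ (33, 8).  Check: 33²=1089, 17·8²=1088, difference 1.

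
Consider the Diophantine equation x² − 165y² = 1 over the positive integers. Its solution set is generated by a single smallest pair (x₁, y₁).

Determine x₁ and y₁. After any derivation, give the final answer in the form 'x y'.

1079 84

d=165: √d = [12; 1,5,2,5,1,24] (ℓ=6, even), read p_5/q_5
k=0  a_k=12  p_k/q_k = 12/1
…
k=2  a_k=5  p_k/q_k = 77/6
k=3  a_k=2  p_k/q_k = 167/13
k=4  a_k=5  p_k/q_k = 912/71
k=5  a_k=1  p_k/q_k = 1079/84
→ (1079, 84).  Check: 1079²=1164241, 165·84²=1164240, difference 1.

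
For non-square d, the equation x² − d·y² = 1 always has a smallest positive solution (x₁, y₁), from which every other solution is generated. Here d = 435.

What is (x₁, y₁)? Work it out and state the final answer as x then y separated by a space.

d=435: √d = [20; 1,5,1,40] (ℓ=4, even), read p_3/q_3
k=0  a_k=20  p_k/q_k = 20/1
k=1  a_k=1  p_k/q_k = 21/1
k=2  a_k=5  p_k/q_k = 125/6
k=3  a_k=1  p_k/q_k = 146/7
→ (146, 7).  Check: 146²=21316, 435·7²=21315, difference 1.

146 7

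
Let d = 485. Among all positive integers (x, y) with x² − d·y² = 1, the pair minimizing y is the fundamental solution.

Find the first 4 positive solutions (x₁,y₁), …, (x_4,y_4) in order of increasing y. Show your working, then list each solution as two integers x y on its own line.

969 44
1877921 85272
3639409929 165257092
7053174564481 320268159024

√485 → a₀=22, period (44); ℓ=1 odd so k=1
k=0  a_k=22  p_k/q_k = 22/1
k=1  a_k=44  p_k/q_k = 969/44
fundamental: x₁=969, y₁=44  (since 938961 − 485·1936 = 1)
n=2: (969,44)∘(969,44) = (969·969+485·44·44, 969·44+44·969) = (1877921,85272)
n=3: (1877921,85272)∘(969,44) = (969·1877921+485·44·85272, 969·85272+44·1877921) = (3639409929,165257092)
n=4: (3639409929,165257092)∘(969,44) = (969·3639409929+485·44·165257092, 969·165257092+44·3639409929) = (7053174564481,320268159024)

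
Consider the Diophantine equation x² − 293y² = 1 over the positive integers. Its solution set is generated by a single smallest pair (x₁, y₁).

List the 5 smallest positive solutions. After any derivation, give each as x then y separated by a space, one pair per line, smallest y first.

[17; 8,1,1,8,34] for √293; ℓ=5 ⇒ convergent index 9
step 0: (17, 1)  from 17·(1,0) + (0,1)
step 1: (137, 8)  from 8·(17,1) + (1,0)
step 2: (154, 9)  from 1·(137,8) + (17,1)
step 3: (291, 17)  from 1·(154,9) + (137,8)
…
step 6: (679914, 39721)  from 8·(84679,4947) + (2482,145)
…
step 8: (1444507, 84389)  from 1·(764593,44668) + (679914,39721)
step 9: (12320649, 719780)  from 8·(1444507,84389) + (764593,44668)
(x₁, y₁) = (12320649, 719780);  12320649² − 293·719780² = 1 ✓
k=2:  x_2 = 12320649·12320649+293·719780·719780 = 303596783562401,  y_2 = 12320649·719780+719780·12320649 = 17736313474440
k=3:  x_3 = 12320649·303596783562401+293·719780·17736313474440 = 7481018815602612315849,  y_3 = 12320649·17736313474440+719780·303596783562401 = 437045785745090703340
k=4:  x_4 = 12320649·7481018815602612315849+293·719780·437045785745090703340 = 184342013978870716056521769601,  y_4 = 12320649·437045785745090703340+719780·7481018815602612315849 = 10769375446188914321717060880
k=5:  x_5 = 12320649·184342013978870716056521769601+293·719780·10769375446188914321717060880 = 4542426500373511536803322165613266249,  y_5 = 12320649·10769375446188914321717060880+719780·184342013978870716056521769601 = 265371389643423565052112223737518900

12320649 719780
303596783562401 17736313474440
7481018815602612315849 437045785745090703340
184342013978870716056521769601 10769375446188914321717060880
4542426500373511536803322165613266249 265371389643423565052112223737518900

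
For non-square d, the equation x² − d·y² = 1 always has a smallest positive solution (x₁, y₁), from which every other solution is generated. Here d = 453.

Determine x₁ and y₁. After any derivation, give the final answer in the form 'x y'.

√453 → a₀=21, period (3,1,1,10,14,10,1,1,3,42); ℓ=10 even so k=9
a_0=21:  p_0=21·1+0=21,  q_0=21·0+1=1
a_1=3:  p_1=3·21+1=64,  q_1=3·1+0=3
a_2=1:  p_2=1·64+21=85,  q_2=1·3+1=4
a_3=1:  p_3=1·85+64=149,  q_3=1·4+3=7
…
a_5=14:  p_5=14·1575+149=22199,  q_5=14·74+7=1043
…
a_8=1:  p_8=1·245764+223565=469329,  q_8=1·11547+10504=22051
a_9=3:  p_9=3·469329+245764=1653751,  q_9=3·22051+11547=77700
(x₁, y₁) = (1653751, 77700);  1653751² − 453·77700² = 1 ✓

1653751 77700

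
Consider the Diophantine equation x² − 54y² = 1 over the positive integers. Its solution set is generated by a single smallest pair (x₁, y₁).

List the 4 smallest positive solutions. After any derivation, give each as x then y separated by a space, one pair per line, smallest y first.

485 66
470449 64020
456335045 62099334
442644523201 60236289960

√54 → a₀=7, period (2,1,6,1,2,14); ℓ=6 even so k=5
i=0: a=7 ⇒ p=7, q=1
…
i=2: a=1 ⇒ p=22, q=3
…
i=4: a=1 ⇒ p=169, q=23
i=5: a=2 ⇒ p=485, q=66
→ (485, 66).  Check: 485²=235225, 54·66²=235224, difference 1.
k=2:  x_2 = 485·485+54·66·66 = 470449,  y_2 = 485·66+66·485 = 64020
k=3:  x_3 = 485·470449+54·66·64020 = 456335045,  y_3 = 485·64020+66·470449 = 62099334
k=4:  x_4 = 485·456335045+54·66·62099334 = 442644523201,  y_4 = 485·62099334+66·456335045 = 60236289960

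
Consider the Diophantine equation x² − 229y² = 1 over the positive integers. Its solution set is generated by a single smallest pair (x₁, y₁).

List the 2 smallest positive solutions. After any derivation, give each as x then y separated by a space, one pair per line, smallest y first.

5848201 386460
68402909872801 4520191516920

d=229: √d = [15; 7,1,1,7,30] (ℓ=5, odd), read p_9/q_9
step 0: (15, 1)  from 15·(1,0) + (0,1)
…
step 5: (51527, 3405)  from 30·(1710,113) + (227,15)
step 6: (362399, 23948)  from 7·(51527,3405) + (1710,113)
…
step 8: (776325, 51301)  from 1·(413926,27353) + (362399,23948)
step 9: (5848201, 386460)  from 7·(776325,51301) + (413926,27353)
fundamental: x₁=5848201, y₁=386460  (since 34201454936401 − 229·149351331600 = 1)
n=2: (5848201,386460)∘(5848201,386460) = (5848201·5848201+229·386460·386460, 5848201·386460+386460·5848201) = (68402909872801,4520191516920)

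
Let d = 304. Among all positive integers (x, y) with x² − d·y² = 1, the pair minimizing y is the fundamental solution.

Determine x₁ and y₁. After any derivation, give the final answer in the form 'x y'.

57799 3315

d=304: √d = [17; 2,3,2,1,1,1,1,1,2,3,2,34] (ℓ=12, even), read p_11/q_11
step 0: (17, 1)  from 17·(1,0) + (0,1)
…
step 6: (1081, 62)  from 1·(680,39) + (401,23)
…
step 10: (25177, 1444)  from 3·(7445,427) + (2842,163)
step 11: (57799, 3315)  from 2·(25177,1444) + (7445,427)
→ (57799, 3315).  Check: 57799²=3340724401, 304·3315²=3340724400, difference 1.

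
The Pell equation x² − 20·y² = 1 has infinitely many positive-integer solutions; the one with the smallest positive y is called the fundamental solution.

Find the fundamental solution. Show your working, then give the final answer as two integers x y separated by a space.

9 2

√20 → a₀=4, period (2,8); ℓ=2 even so k=1
step 0: (4, 1)  from 4·(1,0) + (0,1)
step 1: (9, 2)  from 2·(4,1) + (1,0)
fundamental: x₁=9, y₁=2  (since 81 − 20·4 = 1)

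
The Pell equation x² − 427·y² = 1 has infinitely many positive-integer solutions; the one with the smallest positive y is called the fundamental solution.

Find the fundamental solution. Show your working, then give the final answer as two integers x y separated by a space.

d=427: √d = [20; 1,1,1,40] (ℓ=4, even), read p_3/q_3
k=0  a_k=20  p_k/q_k = 20/1
k=1  a_k=1  p_k/q_k = 21/1
k=2  a_k=1  p_k/q_k = 41/2
k=3  a_k=1  p_k/q_k = 62/3
→ (62, 3).  Check: 62²=3844, 427·3²=3843, difference 1.

62 3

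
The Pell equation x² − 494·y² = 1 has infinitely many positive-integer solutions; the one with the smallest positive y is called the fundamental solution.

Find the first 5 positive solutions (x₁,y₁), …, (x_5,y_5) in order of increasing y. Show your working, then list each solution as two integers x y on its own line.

73035 3286
10668222449 479986020
1558307253052395 70111557938114
227621940442695115201 10241195267540325960
33248736838906168224357675 1495931392659503855039086

[22; 4,2,2,1,2,1,2,2,4,44] for √494; ℓ=10 ⇒ convergent index 9
step 0: (22, 1)  from 22·(1,0) + (0,1)
…
step 5: (1867, 84)  from 2·(689,31) + (489,22)
…
step 8: (16514, 743)  from 2·(6979,314) + (2556,115)
step 9: (73035, 3286)  from 4·(16514,743) + (6979,314)
→ (73035, 3286).  Check: 73035²=5334111225, 494·3286²=5334111224, difference 1.
k=2:  x_2 = 73035·73035+494·3286·3286 = 10668222449,  y_2 = 73035·3286+3286·73035 = 479986020
k=3:  x_3 = 73035·10668222449+494·3286·479986020 = 1558307253052395,  y_3 = 73035·479986020+3286·10668222449 = 70111557938114
k=4:  x_4 = 73035·1558307253052395+494·3286·70111557938114 = 227621940442695115201,  y_4 = 73035·70111557938114+3286·1558307253052395 = 10241195267540325960
k=5:  x_5 = 73035·227621940442695115201+494·3286·10241195267540325960 = 33248736838906168224357675,  y_5 = 73035·10241195267540325960+3286·227621940442695115201 = 1495931392659503855039086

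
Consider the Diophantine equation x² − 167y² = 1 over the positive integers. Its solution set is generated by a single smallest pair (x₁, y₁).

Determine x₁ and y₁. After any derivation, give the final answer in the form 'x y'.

d=167: √d = [12; 1,11,1,24] (ℓ=4, even), read p_3/q_3
a_0=12:  p_0=12·1+0=12,  q_0=12·0+1=1
…
a_2=11:  p_2=11·13+12=155,  q_2=11·1+1=12
a_3=1:  p_3=1·155+13=168,  q_3=1·12+1=13
(x₁, y₁) = (168, 13);  168² − 167·13² = 1 ✓

168 13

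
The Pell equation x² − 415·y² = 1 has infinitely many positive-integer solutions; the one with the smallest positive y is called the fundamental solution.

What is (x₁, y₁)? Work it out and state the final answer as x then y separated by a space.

[20; 2,1,2,4,6,…,1,2,40] for √415; ℓ=16 ⇒ convergent index 15
k=0  a_k=20  p_k/q_k = 20/1
k=1  a_k=2  p_k/q_k = 41/2
k=2  a_k=1  p_k/q_k = 61/3
k=3  a_k=2  p_k/q_k = 163/8
…
k=5  a_k=6  p_k/q_k = 4441/218
k=6  a_k=1  p_k/q_k = 5154/253
k=7  a_k=1  p_k/q_k = 9595/471
k=8  a_k=3  p_k/q_k = 33939/1666
k=9  a_k=1  p_k/q_k = 43534/2137
…
k=11  a_k=6  p_k/q_k = 508372/24955
k=12  a_k=4  p_k/q_k = 2110961/103623
k=13  a_k=2  p_k/q_k = 4730294/232201
k=14  a_k=1  p_k/q_k = 6841255/335824
k=15  a_k=2  p_k/q_k = 18412804/903849
(x₁, y₁) = (18412804, 903849);  18412804² − 415·903849² = 1 ✓

18412804 903849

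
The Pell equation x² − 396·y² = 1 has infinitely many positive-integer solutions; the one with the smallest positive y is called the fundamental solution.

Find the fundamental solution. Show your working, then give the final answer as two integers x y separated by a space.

d=396: √d = [19; 1,8,1,38] (ℓ=4, even), read p_3/q_3
step 0: (19, 1)  from 19·(1,0) + (0,1)
step 1: (20, 1)  from 1·(19,1) + (1,0)
step 2: (179, 9)  from 8·(20,1) + (19,1)
step 3: (199, 10)  from 1·(179,9) + (20,1)
fundamental: x₁=199, y₁=10  (since 39601 − 396·100 = 1)

199 10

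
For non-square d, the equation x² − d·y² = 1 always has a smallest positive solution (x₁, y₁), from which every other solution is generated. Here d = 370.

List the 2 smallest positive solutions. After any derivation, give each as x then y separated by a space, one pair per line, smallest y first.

213859 11118
91471343761 4755368724

√370 = [19; 4,4,38, …], period ℓ=3 (odd) → k=5
i=0: a=19 ⇒ p=19, q=1
i=1: a=4 ⇒ p=77, q=4
i=2: a=4 ⇒ p=327, q=17
i=3: a=38 ⇒ p=12503, q=650
i=4: a=4 ⇒ p=50339, q=2617
i=5: a=4 ⇒ p=213859, q=11118
fundamental: x₁=213859, y₁=11118  (since 45735671881 − 370·123609924 = 1)
k=2:  x_2 = 213859·213859+370·11118·11118 = 91471343761,  y_2 = 213859·11118+11118·213859 = 4755368724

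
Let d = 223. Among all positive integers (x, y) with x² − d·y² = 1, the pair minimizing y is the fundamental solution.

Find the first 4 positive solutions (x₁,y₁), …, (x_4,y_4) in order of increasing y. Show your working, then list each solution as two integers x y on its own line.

[14; 1,13,1,28] for √223; ℓ=4 ⇒ convergent index 3
k=0  a_k=14  p_k/q_k = 14/1
…
k=2  a_k=13  p_k/q_k = 209/14
k=3  a_k=1  p_k/q_k = 224/15
fundamental: x₁=224, y₁=15  (since 50176 − 223·225 = 1)
n=2: (224,15)∘(224,15) = (224·224+223·15·15, 224·15+15·224) = (100351,6720)
n=3: (100351,6720)∘(224,15) = (224·100351+223·15·6720, 224·6720+15·100351) = (44957024,3010545)
n=4: (44957024,3010545)∘(224,15) = (224·44957024+223·15·3010545, 224·3010545+15·44957024) = (20140646401,1348717440)

224 15
100351 6720
44957024 3010545
20140646401 1348717440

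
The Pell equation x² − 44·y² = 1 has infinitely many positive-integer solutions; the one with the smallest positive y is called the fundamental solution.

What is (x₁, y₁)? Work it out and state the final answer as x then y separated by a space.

199 30

√44 = [6; 1,1,1,2,1,1,1,12, …], period ℓ=8 (even) → k=7
step 0: (6, 1)  from 6·(1,0) + (0,1)
step 1: (7, 1)  from 1·(6,1) + (1,0)
…
step 6: (126, 19)  from 1·(73,11) + (53,8)
step 7: (199, 30)  from 1·(126,19) + (73,11)
(x₁, y₁) = (199, 30);  199² − 44·30² = 1 ✓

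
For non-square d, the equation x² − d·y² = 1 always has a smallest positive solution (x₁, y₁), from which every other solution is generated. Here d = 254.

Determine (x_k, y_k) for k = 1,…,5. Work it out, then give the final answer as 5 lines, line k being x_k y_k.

255 16
130049 8160
66324735 4161584
33825484801 2122399680
17250930923775 1082419675216

d=254: √d = [15; 1,14,1,30] (ℓ=4, even), read p_3/q_3
i=0: a=15 ⇒ p=15, q=1
…
i=2: a=14 ⇒ p=239, q=15
i=3: a=1 ⇒ p=255, q=16
(x₁, y₁) = (255, 16);  255² − 254·16² = 1 ✓
n=2: (255,16)∘(255,16) = (255·255+254·16·16, 255·16+16·255) = (130049,8160)
n=3: (130049,8160)∘(255,16) = (255·130049+254·16·8160, 255·8160+16·130049) = (66324735,4161584)
n=4: (66324735,4161584)∘(255,16) = (255·66324735+254·16·4161584, 255·4161584+16·66324735) = (33825484801,2122399680)
n=5: (33825484801,2122399680)∘(255,16) = (255·33825484801+254·16·2122399680, 255·2122399680+16·33825484801) = (17250930923775,1082419675216)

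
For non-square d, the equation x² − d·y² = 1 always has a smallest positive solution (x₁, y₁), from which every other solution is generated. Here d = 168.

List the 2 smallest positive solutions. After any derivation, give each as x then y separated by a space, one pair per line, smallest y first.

√168 = [12; 1,24, …], period ℓ=2 (even) → k=1
a_0=12:  p_0=12·1+0=12,  q_0=12·0+1=1
a_1=1:  p_1=1·12+1=13,  q_1=1·1+0=1
fundamental: x₁=13, y₁=1  (since 169 − 168·1 = 1)
n=2: (13,1)∘(13,1) = (13·13+168·1·1, 13·1+1·13) = (337,26)

13 1
337 26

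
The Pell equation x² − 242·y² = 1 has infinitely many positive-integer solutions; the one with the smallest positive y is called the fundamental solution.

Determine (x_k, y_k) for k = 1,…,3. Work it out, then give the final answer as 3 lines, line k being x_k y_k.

d=242: √d = [15; 1,1,3,1,14,1,3,1,1,30] (ℓ=10, even), read p_9/q_9
k=0  a_k=15  p_k/q_k = 15/1
…
k=2  a_k=1  p_k/q_k = 31/2
k=3  a_k=3  p_k/q_k = 109/7
…
k=5  a_k=14  p_k/q_k = 2069/133
k=6  a_k=1  p_k/q_k = 2209/142
k=7  a_k=3  p_k/q_k = 8696/559
k=8  a_k=1  p_k/q_k = 10905/701
k=9  a_k=1  p_k/q_k = 19601/1260
→ (19601, 1260).  Check: 19601²=384199201, 242·1260²=384199200, difference 1.
n=2: (19601,1260)∘(19601,1260) = (19601·19601+242·1260·1260, 19601·1260+1260·19601) = (768398401,49394520)
n=3: (768398401,49394520)∘(19601,1260) = (19601·768398401+242·1260·49394520, 19601·49394520+1260·768398401) = (30122754096401,1936363971780)

19601 1260
768398401 49394520
30122754096401 1936363971780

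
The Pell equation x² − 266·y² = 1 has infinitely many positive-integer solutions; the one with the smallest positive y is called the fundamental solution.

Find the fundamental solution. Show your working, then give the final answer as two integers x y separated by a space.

685 42

[16; 3,4,3,32] for √266; ℓ=4 ⇒ convergent index 3
a_0=16:  p_0=16·1+0=16,  q_0=16·0+1=1
a_1=3:  p_1=3·16+1=49,  q_1=3·1+0=3
a_2=4:  p_2=4·49+16=212,  q_2=4·3+1=13
a_3=3:  p_3=3·212+49=685,  q_3=3·13+3=42
fundamental: x₁=685, y₁=42  (since 469225 − 266·1764 = 1)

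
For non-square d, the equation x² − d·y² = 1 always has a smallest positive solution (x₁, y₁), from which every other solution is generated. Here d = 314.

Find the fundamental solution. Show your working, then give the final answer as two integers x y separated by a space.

392499 22150

√314 → a₀=17, period (1,2,1,1,2,1,34); ℓ=7 odd so k=13
i=0: a=17 ⇒ p=17, q=1
i=1: a=1 ⇒ p=18, q=1
…
i=3: a=1 ⇒ p=71, q=4
…
i=6: a=1 ⇒ p=443, q=25
i=7: a=34 ⇒ p=15381, q=868
i=8: a=1 ⇒ p=15824, q=893
i=9: a=2 ⇒ p=47029, q=2654
…
i=11: a=1 ⇒ p=109882, q=6201
i=12: a=2 ⇒ p=282617, q=15949
i=13: a=1 ⇒ p=392499, q=22150
→ (392499, 22150).  Check: 392499²=154055465001, 314·22150²=154055465000, difference 1.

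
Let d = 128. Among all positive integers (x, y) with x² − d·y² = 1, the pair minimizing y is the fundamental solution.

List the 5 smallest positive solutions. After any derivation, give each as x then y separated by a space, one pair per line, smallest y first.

577 51
665857 58854
768398401 67917465
886731088897 78376695756
1023286908188737 90446638984959

[11; 3,5,3,22] for √128; ℓ=4 ⇒ convergent index 3
a_0=11:  p_0=11·1+0=11,  q_0=11·0+1=1
a_1=3:  p_1=3·11+1=34,  q_1=3·1+0=3
a_2=5:  p_2=5·34+11=181,  q_2=5·3+1=16
a_3=3:  p_3=3·181+34=577,  q_3=3·16+3=51
(x₁, y₁) = (577, 51);  577² − 128·51² = 1 ✓
(x_2, y_2) = (577·577 + 128·51·51, 577·51 + 51·577) = (665857, 58854)
(x_3, y_3) = (577·665857 + 128·51·58854, 577·58854 + 51·665857) = (768398401, 67917465)
(x_4, y_4) = (577·768398401 + 128·51·67917465, 577·67917465 + 51·768398401) = (886731088897, 78376695756)
(x_5, y_5) = (577·886731088897 + 128·51·78376695756, 577·78376695756 + 51·886731088897) = (1023286908188737, 90446638984959)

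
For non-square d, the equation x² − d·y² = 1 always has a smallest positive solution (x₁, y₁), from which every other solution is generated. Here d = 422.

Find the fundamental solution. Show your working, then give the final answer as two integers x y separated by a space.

√422 → a₀=20, period (1,1,5,2,1,…,1,1,40); ℓ=14 even so k=13
a_0=20:  p_0=20·1+0=20,  q_0=20·0+1=1
a_1=1:  p_1=1·20+1=21,  q_1=1·1+0=1
a_2=1:  p_2=1·21+20=41,  q_2=1·1+1=2
a_3=5:  p_3=5·41+21=226,  q_3=5·2+1=11
a_4=2:  p_4=2·226+41=493,  q_4=2·11+2=24
a_5=1:  p_5=1·493+226=719,  q_5=1·24+11=35
a_6=3:  p_6=3·719+493=2650,  q_6=3·35+24=129
a_7=20:  p_7=20·2650+719=53719,  q_7=20·129+35=2615
a_8=3:  p_8=3·53719+2650=163807,  q_8=3·2615+129=7974
a_9=1:  p_9=1·163807+53719=217526,  q_9=1·7974+2615=10589
a_10=2:  p_10=2·217526+163807=598859,  q_10=2·10589+7974=29152
a_11=5:  p_11=5·598859+217526=3211821,  q_11=5·29152+10589=156349
a_12=1:  p_12=1·3211821+598859=3810680,  q_12=1·156349+29152=185501
a_13=1:  p_13=1·3810680+3211821=7022501,  q_13=1·185501+156349=341850
→ (7022501, 341850).  Check: 7022501²=49315520295001, 422·341850²=49315520295000, difference 1.

7022501 341850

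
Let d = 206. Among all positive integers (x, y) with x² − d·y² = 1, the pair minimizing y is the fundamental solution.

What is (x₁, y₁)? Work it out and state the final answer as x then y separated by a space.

59535 4148

√206 = [14; 2,1,5,14,5,1,2,28, …], period ℓ=8 (even) → k=7
a_0=14:  p_0=14·1+0=14,  q_0=14·0+1=1
a_1=2:  p_1=2·14+1=29,  q_1=2·1+0=2
a_2=1:  p_2=1·29+14=43,  q_2=1·2+1=3
…
a_4=14:  p_4=14·244+43=3459,  q_4=14·17+3=241
…
a_6=1:  p_6=1·17539+3459=20998,  q_6=1·1222+241=1463
a_7=2:  p_7=2·20998+17539=59535,  q_7=2·1463+1222=4148
(x₁, y₁) = (59535, 4148);  59535² − 206·4148² = 1 ✓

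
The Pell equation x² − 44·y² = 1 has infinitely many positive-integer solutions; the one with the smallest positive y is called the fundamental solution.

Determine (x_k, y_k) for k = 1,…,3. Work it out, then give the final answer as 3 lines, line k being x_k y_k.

[6; 1,1,1,2,1,1,1,12] for √44; ℓ=8 ⇒ convergent index 7
i=0: a=6 ⇒ p=6, q=1
i=1: a=1 ⇒ p=7, q=1
…
i=4: a=2 ⇒ p=53, q=8
…
i=6: a=1 ⇒ p=126, q=19
i=7: a=1 ⇒ p=199, q=30
→ (199, 30).  Check: 199²=39601, 44·30²=39600, difference 1.
k=2:  x_2 = 199·199+44·30·30 = 79201,  y_2 = 199·30+30·199 = 11940
k=3:  x_3 = 199·79201+44·30·11940 = 31521799,  y_3 = 199·11940+30·79201 = 4752090

199 30
79201 11940
31521799 4752090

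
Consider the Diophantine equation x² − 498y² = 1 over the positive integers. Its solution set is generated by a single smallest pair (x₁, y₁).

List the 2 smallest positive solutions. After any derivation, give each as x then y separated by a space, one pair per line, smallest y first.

d=498: √d = [22; 3,6,22,6,3,44] (ℓ=6, even), read p_5/q_5
k=0  a_k=22  p_k/q_k = 22/1
…
k=4  a_k=6  p_k/q_k = 56794/2545
k=5  a_k=3  p_k/q_k = 179777/8056
fundamental: x₁=179777, y₁=8056  (since 32319769729 − 498·64899136 = 1)
(179777+8056√498)^2 = 64639539457 + 2896567024√498

179777 8056
64639539457 2896567024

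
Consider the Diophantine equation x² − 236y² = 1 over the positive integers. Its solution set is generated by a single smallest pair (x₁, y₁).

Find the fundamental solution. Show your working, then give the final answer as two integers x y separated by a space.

561799 36570

√236 = [15; 2,1,3,5,1,6,1,5,3,1,2,30, …], period ℓ=12 (even) → k=11
a_0=15:  p_0=15·1+0=15,  q_0=15·0+1=1
…
a_2=1:  p_2=1·31+15=46,  q_2=1·2+1=3
…
a_4=5:  p_4=5·169+46=891,  q_4=5·11+3=58
…
a_6=6:  p_6=6·1060+891=7251,  q_6=6·69+58=472
…
a_10=1:  p_10=1·154729+48806=203535,  q_10=1·10072+3177=13249
a_11=2:  p_11=2·203535+154729=561799,  q_11=2·13249+10072=36570
→ (561799, 36570).  Check: 561799²=315618116401, 236·36570²=315618116400, difference 1.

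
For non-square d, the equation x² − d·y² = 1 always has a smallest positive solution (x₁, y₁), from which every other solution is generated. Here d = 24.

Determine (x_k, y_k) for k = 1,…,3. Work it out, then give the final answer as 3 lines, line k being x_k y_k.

5 1
49 10
485 99

√24 = [4; 1,8, …], period ℓ=2 (even) → k=1
a_0=4:  p_0=4·1+0=4,  q_0=4·0+1=1
a_1=1:  p_1=1·4+1=5,  q_1=1·1+0=1
fundamental: x₁=5, y₁=1  (since 25 − 24·1 = 1)
n=2: (5,1)∘(5,1) = (5·5+24·1·1, 5·1+1·5) = (49,10)
n=3: (49,10)∘(5,1) = (5·49+24·1·10, 5·10+1·49) = (485,99)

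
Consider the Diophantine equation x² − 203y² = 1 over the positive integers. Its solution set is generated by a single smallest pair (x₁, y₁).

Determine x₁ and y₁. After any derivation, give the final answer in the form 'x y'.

57 4

√203 → a₀=14, period (4,28); ℓ=2 even so k=1
step 0: (14, 1)  from 14·(1,0) + (0,1)
step 1: (57, 4)  from 4·(14,1) + (1,0)
(x₁, y₁) = (57, 4);  57² − 203·4² = 1 ✓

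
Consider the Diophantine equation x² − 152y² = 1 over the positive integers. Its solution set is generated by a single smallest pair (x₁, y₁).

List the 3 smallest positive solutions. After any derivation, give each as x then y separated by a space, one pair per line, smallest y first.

37 3
2737 222
202501 16425

√152 → a₀=12, period (3,24); ℓ=2 even so k=1
a_0=12:  p_0=12·1+0=12,  q_0=12·0+1=1
a_1=3:  p_1=3·12+1=37,  q_1=3·1+0=3
→ (37, 3).  Check: 37²=1369, 152·3²=1368, difference 1.
n=2: (37,3)∘(37,3) = (37·37+152·3·3, 37·3+3·37) = (2737,222)
n=3: (2737,222)∘(37,3) = (37·2737+152·3·222, 37·222+3·2737) = (202501,16425)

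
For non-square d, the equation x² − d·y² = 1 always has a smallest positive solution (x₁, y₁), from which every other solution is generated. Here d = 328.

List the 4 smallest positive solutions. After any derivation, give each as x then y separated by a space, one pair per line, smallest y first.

163 9
53137 2934
17322499 956475
5647081537 311807916

√328 = [18; 9,36, …], period ℓ=2 (even) → k=1
i=0: a=18 ⇒ p=18, q=1
i=1: a=9 ⇒ p=163, q=9
fundamental: x₁=163, y₁=9  (since 26569 − 328·81 = 1)
k=2:  x_2 = 163·163+328·9·9 = 53137,  y_2 = 163·9+9·163 = 2934
k=3:  x_3 = 163·53137+328·9·2934 = 17322499,  y_3 = 163·2934+9·53137 = 956475
k=4:  x_4 = 163·17322499+328·9·956475 = 5647081537,  y_4 = 163·956475+9·17322499 = 311807916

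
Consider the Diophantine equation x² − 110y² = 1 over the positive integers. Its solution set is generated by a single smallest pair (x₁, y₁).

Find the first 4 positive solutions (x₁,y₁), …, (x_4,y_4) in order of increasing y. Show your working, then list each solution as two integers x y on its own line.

[10; 2,20] for √110; ℓ=2 ⇒ convergent index 1
k=0  a_k=10  p_k/q_k = 10/1
k=1  a_k=2  p_k/q_k = 21/2
(x₁, y₁) = (21, 2);  21² − 110·2² = 1 ✓
(21+2√110)^2 = 881 + 84√110
(21+2√110)^3 = 36981 + 3526√110
(21+2√110)^4 = 1552321 + 148008√110

21 2
881 84
36981 3526
1552321 148008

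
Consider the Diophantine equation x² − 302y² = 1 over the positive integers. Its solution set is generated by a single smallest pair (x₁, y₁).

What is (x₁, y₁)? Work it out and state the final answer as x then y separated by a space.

4276623 246092

√302 → a₀=17, period (2,1,1,1,4,…,1,2,34); ℓ=16 even so k=15
a_0=17:  p_0=17·1+0=17,  q_0=17·0+1=1
a_1=2:  p_1=2·17+1=35,  q_1=2·1+0=2
…
a_3=1:  p_3=1·52+35=87,  q_3=1·3+2=5
…
a_7=1:  p_7=1·1425+643=2068,  q_7=1·82+37=119
…
a_14=1:  p_14=1·1042237+574956=1617193,  q_14=1·59974+33085=93059
a_15=2:  p_15=2·1617193+1042237=4276623,  q_15=2·93059+59974=246092
(x₁, y₁) = (4276623, 246092);  4276623² − 302·246092² = 1 ✓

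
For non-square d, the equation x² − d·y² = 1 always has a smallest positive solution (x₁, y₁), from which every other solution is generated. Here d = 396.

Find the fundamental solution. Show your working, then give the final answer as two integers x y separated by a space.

199 10

√396 = [19; 1,8,1,38, …], period ℓ=4 (even) → k=3
step 0: (19, 1)  from 19·(1,0) + (0,1)
step 1: (20, 1)  from 1·(19,1) + (1,0)
step 2: (179, 9)  from 8·(20,1) + (19,1)
step 3: (199, 10)  from 1·(179,9) + (20,1)
→ (199, 10).  Check: 199²=39601, 396·10²=39600, difference 1.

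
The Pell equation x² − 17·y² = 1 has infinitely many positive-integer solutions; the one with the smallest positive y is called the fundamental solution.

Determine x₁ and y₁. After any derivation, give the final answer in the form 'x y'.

d=17: √d = [4; 8] (ℓ=1, odd), read p_1/q_1
step 0: (4, 1)  from 4·(1,0) + (0,1)
step 1: (33, 8)  from 8·(4,1) + (1,0)
fundamental: x₁=33, y₁=8  (since 1089 − 17·64 = 1)

33 8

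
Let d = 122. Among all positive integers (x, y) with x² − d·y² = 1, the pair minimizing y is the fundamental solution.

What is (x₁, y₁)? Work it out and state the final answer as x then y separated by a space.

√122 = [11; 22, …], period ℓ=1 (odd) → k=1
k=0  a_k=11  p_k/q_k = 11/1
k=1  a_k=22  p_k/q_k = 243/22
fundamental: x₁=243, y₁=22  (since 59049 − 122·484 = 1)

243 22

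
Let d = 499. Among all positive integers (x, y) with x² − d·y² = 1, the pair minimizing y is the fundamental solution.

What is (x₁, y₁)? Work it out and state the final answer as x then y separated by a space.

[22; 2,1,21,1,2,44] for √499; ℓ=6 ⇒ convergent index 5
k=0  a_k=22  p_k/q_k = 22/1
k=1  a_k=2  p_k/q_k = 45/2
k=2  a_k=1  p_k/q_k = 67/3
k=3  a_k=21  p_k/q_k = 1452/65
k=4  a_k=1  p_k/q_k = 1519/68
k=5  a_k=2  p_k/q_k = 4490/201
fundamental: x₁=4490, y₁=201  (since 20160100 − 499·40401 = 1)

4490 201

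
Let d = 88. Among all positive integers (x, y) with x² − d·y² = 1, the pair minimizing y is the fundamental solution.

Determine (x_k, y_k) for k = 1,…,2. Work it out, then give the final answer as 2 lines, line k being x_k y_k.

197 21
77617 8274

√88 → a₀=9, period (2,1,1,1,2,18); ℓ=6 even so k=5
step 0: (9, 1)  from 9·(1,0) + (0,1)
…
step 4: (75, 8)  from 1·(47,5) + (28,3)
step 5: (197, 21)  from 2·(75,8) + (47,5)
(x₁, y₁) = (197, 21);  197² − 88·21² = 1 ✓
(197+21√88)^2 = 77617 + 8274√88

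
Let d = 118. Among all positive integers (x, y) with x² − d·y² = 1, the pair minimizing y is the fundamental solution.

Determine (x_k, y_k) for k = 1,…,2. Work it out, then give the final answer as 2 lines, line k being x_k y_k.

d=118: √d = [10; 1,6,3,2,10,2,3,6,1,20] (ℓ=10, even), read p_9/q_9
k=0  a_k=10  p_k/q_k = 10/1
k=1  a_k=1  p_k/q_k = 11/1
…
k=3  a_k=3  p_k/q_k = 239/22
…
k=5  a_k=10  p_k/q_k = 5779/532
k=6  a_k=2  p_k/q_k = 12112/1115
k=7  a_k=3  p_k/q_k = 42115/3877
k=8  a_k=6  p_k/q_k = 264802/24377
k=9  a_k=1  p_k/q_k = 306917/28254
→ (306917, 28254).  Check: 306917²=94198044889, 118·28254²=94198044888, difference 1.
k=2:  x_2 = 306917·306917+118·28254·28254 = 188396089777,  y_2 = 306917·28254+28254·306917 = 17343265836

306917 28254
188396089777 17343265836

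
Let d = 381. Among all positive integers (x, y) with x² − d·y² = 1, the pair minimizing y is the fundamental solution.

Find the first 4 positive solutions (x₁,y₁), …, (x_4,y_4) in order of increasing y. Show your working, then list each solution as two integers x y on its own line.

1015 52
2060449 105560
4182710455 214286748
8490900163201 435001992880

[19; 1,1,12,1,1,38] for √381; ℓ=6 ⇒ convergent index 5
k=0  a_k=19  p_k/q_k = 19/1
…
k=3  a_k=12  p_k/q_k = 488/25
k=4  a_k=1  p_k/q_k = 527/27
k=5  a_k=1  p_k/q_k = 1015/52
fundamental: x₁=1015, y₁=52  (since 1030225 − 381·2704 = 1)
k=2:  x_2 = 1015·1015+381·52·52 = 2060449,  y_2 = 1015·52+52·1015 = 105560
k=3:  x_3 = 1015·2060449+381·52·105560 = 4182710455,  y_3 = 1015·105560+52·2060449 = 214286748
k=4:  x_4 = 1015·4182710455+381·52·214286748 = 8490900163201,  y_4 = 1015·214286748+52·4182710455 = 435001992880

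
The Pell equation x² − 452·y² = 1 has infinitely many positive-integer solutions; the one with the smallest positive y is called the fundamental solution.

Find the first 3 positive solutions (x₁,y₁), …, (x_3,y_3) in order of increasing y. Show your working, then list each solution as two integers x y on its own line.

[21; 3,1,5,3,10,3,5,1,3,42] for √452; ℓ=10 ⇒ convergent index 9
a_0=21:  p_0=21·1+0=21,  q_0=21·0+1=1
…
a_7=5:  p_7=5·49579+16009=263904,  q_7=5·2332+753=12413
a_8=1:  p_8=1·263904+49579=313483,  q_8=1·12413+2332=14745
a_9=3:  p_9=3·313483+263904=1204353,  q_9=3·14745+12413=56648
fundamental: x₁=1204353, y₁=56648  (since 1450466148609 − 452·3208995904 = 1)
(1204353+56648√452)^2 = 2900932297217 + 136448377488√452
(1204353+56648√452)^3 = 6987493029899166849 + 328664025545553880√452

1204353 56648
2900932297217 136448377488
6987493029899166849 328664025545553880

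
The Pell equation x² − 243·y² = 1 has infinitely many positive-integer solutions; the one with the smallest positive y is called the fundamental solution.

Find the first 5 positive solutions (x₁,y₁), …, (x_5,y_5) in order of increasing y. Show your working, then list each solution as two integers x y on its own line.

70226 4505
9863382151 632736260
1385331749802026 88869073185015
194572614913330773601 12481839066348990520
27328112908421802064005626 1753099260457979343330025

[15; 1,1,2,3,15,3,2,1,1,30] for √243; ℓ=10 ⇒ convergent index 9
a_0=15:  p_0=15·1+0=15,  q_0=15·0+1=1
a_1=1:  p_1=1·15+1=16,  q_1=1·1+0=1
a_2=1:  p_2=1·16+15=31,  q_2=1·1+1=2
a_3=2:  p_3=2·31+16=78,  q_3=2·2+1=5
…
a_6=3:  p_6=3·4053+265=12424,  q_6=3·260+17=797
…
a_8=1:  p_8=1·28901+12424=41325,  q_8=1·1854+797=2651
a_9=1:  p_9=1·41325+28901=70226,  q_9=1·2651+1854=4505
→ (70226, 4505).  Check: 70226²=4931691076, 243·4505²=4931691075, difference 1.
n=2: (70226,4505)∘(70226,4505) = (70226·70226+243·4505·4505, 70226·4505+4505·70226) = (9863382151,632736260)
n=3: (9863382151,632736260)∘(70226,4505) = (70226·9863382151+243·4505·632736260, 70226·632736260+4505·9863382151) = (1385331749802026,88869073185015)
n=4: (1385331749802026,88869073185015)∘(70226,4505) = (70226·1385331749802026+243·4505·88869073185015, 70226·88869073185015+4505·1385331749802026) = (194572614913330773601,12481839066348990520)
n=5: (194572614913330773601,12481839066348990520)∘(70226,4505) = (70226·194572614913330773601+243·4505·12481839066348990520, 70226·12481839066348990520+4505·194572614913330773601) = (27328112908421802064005626,1753099260457979343330025)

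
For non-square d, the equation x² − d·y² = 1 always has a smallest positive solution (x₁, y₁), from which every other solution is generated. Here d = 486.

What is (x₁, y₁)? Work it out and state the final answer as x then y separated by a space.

√486 → a₀=22, period (22,44); ℓ=2 even so k=1
k=0  a_k=22  p_k/q_k = 22/1
k=1  a_k=22  p_k/q_k = 485/22
fundamental: x₁=485, y₁=22  (since 235225 − 486·484 = 1)

485 22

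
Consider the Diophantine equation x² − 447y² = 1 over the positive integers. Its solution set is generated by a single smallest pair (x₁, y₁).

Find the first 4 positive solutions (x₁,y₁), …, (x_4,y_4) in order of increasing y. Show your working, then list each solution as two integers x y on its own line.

√447 = [21; 7,42, …], period ℓ=2 (even) → k=1
step 0: (21, 1)  from 21·(1,0) + (0,1)
step 1: (148, 7)  from 7·(21,1) + (1,0)
fundamental: x₁=148, y₁=7  (since 21904 − 447·49 = 1)
k=2:  x_2 = 148·148+447·7·7 = 43807,  y_2 = 148·7+7·148 = 2072
k=3:  x_3 = 148·43807+447·7·2072 = 12966724,  y_3 = 148·2072+7·43807 = 613305
k=4:  x_4 = 148·12966724+447·7·613305 = 3838106497,  y_4 = 148·613305+7·12966724 = 181536208

148 7
43807 2072
12966724 613305
3838106497 181536208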